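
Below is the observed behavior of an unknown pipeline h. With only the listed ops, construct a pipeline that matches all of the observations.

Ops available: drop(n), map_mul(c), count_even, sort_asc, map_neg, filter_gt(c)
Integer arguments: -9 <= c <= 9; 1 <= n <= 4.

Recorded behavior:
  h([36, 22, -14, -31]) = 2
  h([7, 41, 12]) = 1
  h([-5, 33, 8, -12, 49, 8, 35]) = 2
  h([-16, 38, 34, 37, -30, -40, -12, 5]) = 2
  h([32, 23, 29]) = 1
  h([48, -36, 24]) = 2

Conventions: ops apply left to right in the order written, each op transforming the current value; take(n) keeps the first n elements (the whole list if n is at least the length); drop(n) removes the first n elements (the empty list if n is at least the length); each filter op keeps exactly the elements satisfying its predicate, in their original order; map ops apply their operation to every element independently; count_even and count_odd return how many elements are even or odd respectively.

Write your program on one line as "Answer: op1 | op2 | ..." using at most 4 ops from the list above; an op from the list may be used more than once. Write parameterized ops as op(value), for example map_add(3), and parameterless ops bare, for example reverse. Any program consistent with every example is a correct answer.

filter_gt(-2) | map_mul(7) | map_neg | count_even

Check, running the answer program on each example:
  [36, 22, -14, -31] -> [36, 22] -> [252, 154] -> [-252, -154] -> 2
  [7, 41, 12] -> [7, 41, 12] -> [49, 287, 84] -> [-49, -287, -84] -> 1
  [-5, 33, 8, -12, 49, 8, 35] -> [33, 8, 49, 8, 35] -> [231, 56, 343, 56, 245] -> [-231, -56, -343, -56, -245] -> 2
  [-16, 38, 34, 37, -30, -40, -12, 5] -> [38, 34, 37, 5] -> [266, 238, 259, 35] -> [-266, -238, -259, -35] -> 2
  [32, 23, 29] -> [32, 23, 29] -> [224, 161, 203] -> [-224, -161, -203] -> 1
  [48, -36, 24] -> [48, 24] -> [336, 168] -> [-336, -168] -> 2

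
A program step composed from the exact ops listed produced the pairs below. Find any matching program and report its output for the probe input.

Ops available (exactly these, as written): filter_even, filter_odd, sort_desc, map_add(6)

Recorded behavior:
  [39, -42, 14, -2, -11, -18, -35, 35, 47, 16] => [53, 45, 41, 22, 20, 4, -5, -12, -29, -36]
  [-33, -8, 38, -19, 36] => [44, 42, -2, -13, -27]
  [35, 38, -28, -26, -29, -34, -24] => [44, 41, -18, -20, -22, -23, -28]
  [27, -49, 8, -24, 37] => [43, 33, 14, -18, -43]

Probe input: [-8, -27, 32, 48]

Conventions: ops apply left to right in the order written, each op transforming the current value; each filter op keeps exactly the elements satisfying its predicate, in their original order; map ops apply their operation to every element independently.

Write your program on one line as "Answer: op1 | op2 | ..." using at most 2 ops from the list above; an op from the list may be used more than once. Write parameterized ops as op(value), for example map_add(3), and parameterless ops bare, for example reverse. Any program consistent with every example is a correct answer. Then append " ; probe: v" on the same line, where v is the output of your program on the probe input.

sort_desc | map_add(6) ; probe: [54, 38, -2, -21]

Check, running the answer program on each example:
  [39, -42, 14, -2, -11, -18, -35, 35, 47, 16] -> [47, 39, 35, 16, 14, -2, -11, -18, -35, -42] -> [53, 45, 41, 22, 20, 4, -5, -12, -29, -36]
  [-33, -8, 38, -19, 36] -> [38, 36, -8, -19, -33] -> [44, 42, -2, -13, -27]
  [35, 38, -28, -26, -29, -34, -24] -> [38, 35, -24, -26, -28, -29, -34] -> [44, 41, -18, -20, -22, -23, -28]
  [27, -49, 8, -24, 37] -> [37, 27, 8, -24, -49] -> [43, 33, 14, -18, -43]
  probe: [-8, -27, 32, 48] -> [48, 32, -8, -27] -> [54, 38, -2, -21]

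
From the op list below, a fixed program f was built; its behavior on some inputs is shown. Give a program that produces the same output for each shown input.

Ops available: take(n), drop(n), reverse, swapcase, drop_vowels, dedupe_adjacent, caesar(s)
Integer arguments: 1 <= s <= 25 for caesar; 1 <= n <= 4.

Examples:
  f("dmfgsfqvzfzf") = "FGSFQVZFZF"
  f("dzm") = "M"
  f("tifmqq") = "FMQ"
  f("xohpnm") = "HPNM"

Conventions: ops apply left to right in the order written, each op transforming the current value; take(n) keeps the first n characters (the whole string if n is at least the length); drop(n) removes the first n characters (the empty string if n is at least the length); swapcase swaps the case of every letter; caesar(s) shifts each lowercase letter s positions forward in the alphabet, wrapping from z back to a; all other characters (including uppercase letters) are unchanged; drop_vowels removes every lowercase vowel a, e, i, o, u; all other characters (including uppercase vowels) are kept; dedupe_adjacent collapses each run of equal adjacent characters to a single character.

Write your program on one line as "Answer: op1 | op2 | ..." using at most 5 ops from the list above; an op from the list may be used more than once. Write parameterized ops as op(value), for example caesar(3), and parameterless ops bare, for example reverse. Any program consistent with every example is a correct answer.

swapcase | reverse | dedupe_adjacent | reverse | drop(2)

Check, running the answer program on each example:
  "dmfgsfqvzfzf" -> "DMFGSFQVZFZF" -> "FZFZVQFSGFMD" -> "FZFZVQFSGFMD" -> "DMFGSFQVZFZF" -> "FGSFQVZFZF"
  "dzm" -> "DZM" -> "MZD" -> "MZD" -> "DZM" -> "M"
  "tifmqq" -> "TIFMQQ" -> "QQMFIT" -> "QMFIT" -> "TIFMQ" -> "FMQ"
  "xohpnm" -> "XOHPNM" -> "MNPHOX" -> "MNPHOX" -> "XOHPNM" -> "HPNM"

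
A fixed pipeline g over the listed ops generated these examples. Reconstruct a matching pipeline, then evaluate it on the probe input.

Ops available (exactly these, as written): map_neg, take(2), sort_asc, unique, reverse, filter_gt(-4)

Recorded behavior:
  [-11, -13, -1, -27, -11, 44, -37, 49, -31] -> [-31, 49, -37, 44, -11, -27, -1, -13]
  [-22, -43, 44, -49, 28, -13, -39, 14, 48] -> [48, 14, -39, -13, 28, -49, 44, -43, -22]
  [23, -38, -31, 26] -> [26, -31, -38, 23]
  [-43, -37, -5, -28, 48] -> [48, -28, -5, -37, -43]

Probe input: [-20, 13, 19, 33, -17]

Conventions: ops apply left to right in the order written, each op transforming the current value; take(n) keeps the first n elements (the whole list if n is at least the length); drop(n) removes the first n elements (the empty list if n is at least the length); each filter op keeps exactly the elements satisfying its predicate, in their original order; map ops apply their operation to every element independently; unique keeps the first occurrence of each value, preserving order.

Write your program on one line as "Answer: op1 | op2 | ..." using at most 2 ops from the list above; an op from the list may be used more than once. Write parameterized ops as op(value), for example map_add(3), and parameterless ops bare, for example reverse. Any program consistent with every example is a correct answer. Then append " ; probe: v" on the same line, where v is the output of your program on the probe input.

reverse | unique ; probe: [-17, 33, 19, 13, -20]

Check, running the answer program on each example:
  [-11, -13, -1, -27, -11, 44, -37, 49, -31] -> [-31, 49, -37, 44, -11, -27, -1, -13, -11] -> [-31, 49, -37, 44, -11, -27, -1, -13]
  [-22, -43, 44, -49, 28, -13, -39, 14, 48] -> [48, 14, -39, -13, 28, -49, 44, -43, -22] -> [48, 14, -39, -13, 28, -49, 44, -43, -22]
  [23, -38, -31, 26] -> [26, -31, -38, 23] -> [26, -31, -38, 23]
  [-43, -37, -5, -28, 48] -> [48, -28, -5, -37, -43] -> [48, -28, -5, -37, -43]
  probe: [-20, 13, 19, 33, -17] -> [-17, 33, 19, 13, -20] -> [-17, 33, 19, 13, -20]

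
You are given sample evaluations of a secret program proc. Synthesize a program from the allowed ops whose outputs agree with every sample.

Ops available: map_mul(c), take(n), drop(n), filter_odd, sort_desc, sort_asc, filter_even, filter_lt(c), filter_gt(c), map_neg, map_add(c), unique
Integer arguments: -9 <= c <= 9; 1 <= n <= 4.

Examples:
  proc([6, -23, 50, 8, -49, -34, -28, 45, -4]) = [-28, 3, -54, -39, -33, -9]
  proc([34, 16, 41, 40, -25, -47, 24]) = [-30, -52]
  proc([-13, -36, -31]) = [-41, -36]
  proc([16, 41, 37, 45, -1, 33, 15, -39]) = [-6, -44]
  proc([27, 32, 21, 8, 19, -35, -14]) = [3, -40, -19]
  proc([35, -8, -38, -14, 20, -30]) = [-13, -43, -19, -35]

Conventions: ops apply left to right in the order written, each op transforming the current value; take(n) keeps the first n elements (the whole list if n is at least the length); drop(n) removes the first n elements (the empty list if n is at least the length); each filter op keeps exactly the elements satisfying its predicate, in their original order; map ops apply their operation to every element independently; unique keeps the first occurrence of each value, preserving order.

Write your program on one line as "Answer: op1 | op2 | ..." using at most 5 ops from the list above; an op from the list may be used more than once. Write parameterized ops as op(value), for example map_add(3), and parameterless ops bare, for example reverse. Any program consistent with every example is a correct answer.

map_neg | map_add(5) | drop(1) | map_neg | filter_lt(5)

Check, running the answer program on each example:
  [6, -23, 50, 8, -49, -34, -28, 45, -4] -> [-6, 23, -50, -8, 49, 34, 28, -45, 4] -> [-1, 28, -45, -3, 54, 39, 33, -40, 9] -> [28, -45, -3, 54, 39, 33, -40, 9] -> [-28, 45, 3, -54, -39, -33, 40, -9] -> [-28, 3, -54, -39, -33, -9]
  [34, 16, 41, 40, -25, -47, 24] -> [-34, -16, -41, -40, 25, 47, -24] -> [-29, -11, -36, -35, 30, 52, -19] -> [-11, -36, -35, 30, 52, -19] -> [11, 36, 35, -30, -52, 19] -> [-30, -52]
  [-13, -36, -31] -> [13, 36, 31] -> [18, 41, 36] -> [41, 36] -> [-41, -36] -> [-41, -36]
  [16, 41, 37, 45, -1, 33, 15, -39] -> [-16, -41, -37, -45, 1, -33, -15, 39] -> [-11, -36, -32, -40, 6, -28, -10, 44] -> [-36, -32, -40, 6, -28, -10, 44] -> [36, 32, 40, -6, 28, 10, -44] -> [-6, -44]
  [27, 32, 21, 8, 19, -35, -14] -> [-27, -32, -21, -8, -19, 35, 14] -> [-22, -27, -16, -3, -14, 40, 19] -> [-27, -16, -3, -14, 40, 19] -> [27, 16, 3, 14, -40, -19] -> [3, -40, -19]
  [35, -8, -38, -14, 20, -30] -> [-35, 8, 38, 14, -20, 30] -> [-30, 13, 43, 19, -15, 35] -> [13, 43, 19, -15, 35] -> [-13, -43, -19, 15, -35] -> [-13, -43, -19, -35]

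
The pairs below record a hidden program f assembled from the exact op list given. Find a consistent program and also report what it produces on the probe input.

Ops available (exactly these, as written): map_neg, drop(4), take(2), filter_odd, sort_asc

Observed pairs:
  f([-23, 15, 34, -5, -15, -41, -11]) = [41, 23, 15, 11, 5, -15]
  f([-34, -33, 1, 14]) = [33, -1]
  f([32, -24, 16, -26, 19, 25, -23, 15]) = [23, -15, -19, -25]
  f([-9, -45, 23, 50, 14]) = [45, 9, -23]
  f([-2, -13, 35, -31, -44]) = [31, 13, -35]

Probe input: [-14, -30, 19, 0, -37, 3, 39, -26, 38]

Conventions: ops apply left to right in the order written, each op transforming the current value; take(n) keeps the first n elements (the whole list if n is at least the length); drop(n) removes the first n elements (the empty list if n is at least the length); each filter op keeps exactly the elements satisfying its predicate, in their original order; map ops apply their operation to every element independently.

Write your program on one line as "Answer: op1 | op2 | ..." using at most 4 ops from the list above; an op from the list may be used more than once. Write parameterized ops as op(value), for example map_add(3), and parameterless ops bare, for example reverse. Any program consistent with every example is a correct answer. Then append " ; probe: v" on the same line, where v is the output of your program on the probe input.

sort_asc | filter_odd | map_neg ; probe: [37, -3, -19, -39]

Check, running the answer program on each example:
  [-23, 15, 34, -5, -15, -41, -11] -> [-41, -23, -15, -11, -5, 15, 34] -> [-41, -23, -15, -11, -5, 15] -> [41, 23, 15, 11, 5, -15]
  [-34, -33, 1, 14] -> [-34, -33, 1, 14] -> [-33, 1] -> [33, -1]
  [32, -24, 16, -26, 19, 25, -23, 15] -> [-26, -24, -23, 15, 16, 19, 25, 32] -> [-23, 15, 19, 25] -> [23, -15, -19, -25]
  [-9, -45, 23, 50, 14] -> [-45, -9, 14, 23, 50] -> [-45, -9, 23] -> [45, 9, -23]
  [-2, -13, 35, -31, -44] -> [-44, -31, -13, -2, 35] -> [-31, -13, 35] -> [31, 13, -35]
  probe: [-14, -30, 19, 0, -37, 3, 39, -26, 38] -> [-37, -30, -26, -14, 0, 3, 19, 38, 39] -> [-37, 3, 19, 39] -> [37, -3, -19, -39]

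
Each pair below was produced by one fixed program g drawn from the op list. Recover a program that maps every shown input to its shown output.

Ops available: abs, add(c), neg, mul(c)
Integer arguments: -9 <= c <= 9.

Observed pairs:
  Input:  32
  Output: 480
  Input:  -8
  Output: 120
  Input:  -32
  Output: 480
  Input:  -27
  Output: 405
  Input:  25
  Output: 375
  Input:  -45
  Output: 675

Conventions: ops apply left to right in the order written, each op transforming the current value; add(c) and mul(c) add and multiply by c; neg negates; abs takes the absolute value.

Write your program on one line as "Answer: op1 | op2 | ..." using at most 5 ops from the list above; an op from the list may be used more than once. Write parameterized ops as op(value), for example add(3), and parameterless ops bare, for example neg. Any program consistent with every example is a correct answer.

abs | mul(-5) | mul(3) | abs

Check, running the answer program on each example:
  32 -> 32 -> -160 -> -480 -> 480
  -8 -> 8 -> -40 -> -120 -> 120
  -32 -> 32 -> -160 -> -480 -> 480
  -27 -> 27 -> -135 -> -405 -> 405
  25 -> 25 -> -125 -> -375 -> 375
  -45 -> 45 -> -225 -> -675 -> 675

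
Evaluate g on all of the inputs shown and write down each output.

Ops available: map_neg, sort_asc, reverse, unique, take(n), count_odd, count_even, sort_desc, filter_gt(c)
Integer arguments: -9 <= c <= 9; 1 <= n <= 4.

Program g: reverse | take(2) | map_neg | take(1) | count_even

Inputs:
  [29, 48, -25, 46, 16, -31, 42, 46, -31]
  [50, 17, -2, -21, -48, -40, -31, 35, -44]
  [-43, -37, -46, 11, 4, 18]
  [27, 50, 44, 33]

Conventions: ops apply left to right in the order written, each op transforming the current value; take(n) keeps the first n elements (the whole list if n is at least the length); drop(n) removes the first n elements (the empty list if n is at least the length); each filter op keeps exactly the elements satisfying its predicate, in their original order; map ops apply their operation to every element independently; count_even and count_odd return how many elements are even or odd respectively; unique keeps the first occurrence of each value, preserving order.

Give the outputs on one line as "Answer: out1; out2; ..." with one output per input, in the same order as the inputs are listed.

0; 1; 1; 0

Execution, op by op:
  [29, 48, -25, 46, 16, -31, 42, 46, -31] -> [-31, 46, 42, -31, 16, 46, -25, 48, 29] -> [-31, 46] -> [31, -46] -> [31] -> 0
  [50, 17, -2, -21, -48, -40, -31, 35, -44] -> [-44, 35, -31, -40, -48, -21, -2, 17, 50] -> [-44, 35] -> [44, -35] -> [44] -> 1
  [-43, -37, -46, 11, 4, 18] -> [18, 4, 11, -46, -37, -43] -> [18, 4] -> [-18, -4] -> [-18] -> 1
  [27, 50, 44, 33] -> [33, 44, 50, 27] -> [33, 44] -> [-33, -44] -> [-33] -> 0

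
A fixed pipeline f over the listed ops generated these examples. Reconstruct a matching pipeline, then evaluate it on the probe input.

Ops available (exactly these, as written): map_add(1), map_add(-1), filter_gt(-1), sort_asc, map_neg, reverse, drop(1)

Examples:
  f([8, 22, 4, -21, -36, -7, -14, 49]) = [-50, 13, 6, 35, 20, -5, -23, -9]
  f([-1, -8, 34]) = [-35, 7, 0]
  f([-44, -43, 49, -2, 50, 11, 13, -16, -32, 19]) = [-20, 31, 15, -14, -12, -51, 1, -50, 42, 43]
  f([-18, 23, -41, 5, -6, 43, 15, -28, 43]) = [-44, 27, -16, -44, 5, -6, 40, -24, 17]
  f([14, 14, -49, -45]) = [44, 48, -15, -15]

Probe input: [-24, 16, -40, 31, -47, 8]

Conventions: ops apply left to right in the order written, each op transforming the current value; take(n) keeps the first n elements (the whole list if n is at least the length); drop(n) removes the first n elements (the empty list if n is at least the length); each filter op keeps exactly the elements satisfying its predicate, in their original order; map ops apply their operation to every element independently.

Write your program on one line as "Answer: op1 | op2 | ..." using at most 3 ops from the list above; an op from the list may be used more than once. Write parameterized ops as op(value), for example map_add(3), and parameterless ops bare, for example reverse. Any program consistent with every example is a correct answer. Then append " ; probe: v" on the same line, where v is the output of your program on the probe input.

reverse | map_neg | map_add(-1) ; probe: [-9, 46, -32, 39, -17, 23]

Check, running the answer program on each example:
  [8, 22, 4, -21, -36, -7, -14, 49] -> [49, -14, -7, -36, -21, 4, 22, 8] -> [-49, 14, 7, 36, 21, -4, -22, -8] -> [-50, 13, 6, 35, 20, -5, -23, -9]
  [-1, -8, 34] -> [34, -8, -1] -> [-34, 8, 1] -> [-35, 7, 0]
  [-44, -43, 49, -2, 50, 11, 13, -16, -32, 19] -> [19, -32, -16, 13, 11, 50, -2, 49, -43, -44] -> [-19, 32, 16, -13, -11, -50, 2, -49, 43, 44] -> [-20, 31, 15, -14, -12, -51, 1, -50, 42, 43]
  [-18, 23, -41, 5, -6, 43, 15, -28, 43] -> [43, -28, 15, 43, -6, 5, -41, 23, -18] -> [-43, 28, -15, -43, 6, -5, 41, -23, 18] -> [-44, 27, -16, -44, 5, -6, 40, -24, 17]
  [14, 14, -49, -45] -> [-45, -49, 14, 14] -> [45, 49, -14, -14] -> [44, 48, -15, -15]
  probe: [-24, 16, -40, 31, -47, 8] -> [8, -47, 31, -40, 16, -24] -> [-8, 47, -31, 40, -16, 24] -> [-9, 46, -32, 39, -17, 23]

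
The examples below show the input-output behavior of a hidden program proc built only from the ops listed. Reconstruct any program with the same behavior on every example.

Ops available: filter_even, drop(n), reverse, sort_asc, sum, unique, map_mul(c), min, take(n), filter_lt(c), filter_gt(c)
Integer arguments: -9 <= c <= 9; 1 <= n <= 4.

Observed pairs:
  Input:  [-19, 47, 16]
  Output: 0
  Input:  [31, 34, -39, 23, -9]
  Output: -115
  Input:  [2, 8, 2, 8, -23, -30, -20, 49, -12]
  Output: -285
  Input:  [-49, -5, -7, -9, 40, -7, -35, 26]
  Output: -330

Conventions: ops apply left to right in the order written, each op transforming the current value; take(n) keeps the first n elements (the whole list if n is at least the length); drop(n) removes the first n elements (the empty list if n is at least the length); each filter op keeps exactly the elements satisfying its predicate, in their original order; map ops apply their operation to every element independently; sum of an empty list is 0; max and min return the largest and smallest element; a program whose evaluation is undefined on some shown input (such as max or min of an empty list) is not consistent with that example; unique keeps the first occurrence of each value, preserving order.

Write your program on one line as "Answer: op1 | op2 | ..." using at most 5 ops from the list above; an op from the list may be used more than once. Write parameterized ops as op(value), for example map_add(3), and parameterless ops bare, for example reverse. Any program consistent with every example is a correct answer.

drop(2) | map_mul(-5) | drop(1) | filter_lt(-2) | sum

Check, running the answer program on each example:
  [-19, 47, 16] -> [16] -> [-80] -> [] -> [] -> 0
  [31, 34, -39, 23, -9] -> [-39, 23, -9] -> [195, -115, 45] -> [-115, 45] -> [-115] -> -115
  [2, 8, 2, 8, -23, -30, -20, 49, -12] -> [2, 8, -23, -30, -20, 49, -12] -> [-10, -40, 115, 150, 100, -245, 60] -> [-40, 115, 150, 100, -245, 60] -> [-40, -245] -> -285
  [-49, -5, -7, -9, 40, -7, -35, 26] -> [-7, -9, 40, -7, -35, 26] -> [35, 45, -200, 35, 175, -130] -> [45, -200, 35, 175, -130] -> [-200, -130] -> -330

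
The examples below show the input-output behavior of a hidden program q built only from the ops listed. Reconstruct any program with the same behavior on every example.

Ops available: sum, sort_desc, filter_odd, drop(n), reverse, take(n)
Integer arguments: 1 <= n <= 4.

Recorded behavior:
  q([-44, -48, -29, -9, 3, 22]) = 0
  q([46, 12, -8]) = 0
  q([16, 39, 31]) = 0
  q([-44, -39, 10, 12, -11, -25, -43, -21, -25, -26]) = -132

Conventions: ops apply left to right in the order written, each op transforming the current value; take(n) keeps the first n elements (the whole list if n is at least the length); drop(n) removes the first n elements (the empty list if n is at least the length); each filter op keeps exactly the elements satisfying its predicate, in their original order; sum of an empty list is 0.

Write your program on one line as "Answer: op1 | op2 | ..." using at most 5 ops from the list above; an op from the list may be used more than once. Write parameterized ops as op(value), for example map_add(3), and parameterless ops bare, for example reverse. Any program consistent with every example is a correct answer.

sort_desc | drop(1) | drop(3) | filter_odd | sum

Check, running the answer program on each example:
  [-44, -48, -29, -9, 3, 22] -> [22, 3, -9, -29, -44, -48] -> [3, -9, -29, -44, -48] -> [-44, -48] -> [] -> 0
  [46, 12, -8] -> [46, 12, -8] -> [12, -8] -> [] -> [] -> 0
  [16, 39, 31] -> [39, 31, 16] -> [31, 16] -> [] -> [] -> 0
  [-44, -39, 10, 12, -11, -25, -43, -21, -25, -26] -> [12, 10, -11, -21, -25, -25, -26, -39, -43, -44] -> [10, -11, -21, -25, -25, -26, -39, -43, -44] -> [-25, -25, -26, -39, -43, -44] -> [-25, -25, -39, -43] -> -132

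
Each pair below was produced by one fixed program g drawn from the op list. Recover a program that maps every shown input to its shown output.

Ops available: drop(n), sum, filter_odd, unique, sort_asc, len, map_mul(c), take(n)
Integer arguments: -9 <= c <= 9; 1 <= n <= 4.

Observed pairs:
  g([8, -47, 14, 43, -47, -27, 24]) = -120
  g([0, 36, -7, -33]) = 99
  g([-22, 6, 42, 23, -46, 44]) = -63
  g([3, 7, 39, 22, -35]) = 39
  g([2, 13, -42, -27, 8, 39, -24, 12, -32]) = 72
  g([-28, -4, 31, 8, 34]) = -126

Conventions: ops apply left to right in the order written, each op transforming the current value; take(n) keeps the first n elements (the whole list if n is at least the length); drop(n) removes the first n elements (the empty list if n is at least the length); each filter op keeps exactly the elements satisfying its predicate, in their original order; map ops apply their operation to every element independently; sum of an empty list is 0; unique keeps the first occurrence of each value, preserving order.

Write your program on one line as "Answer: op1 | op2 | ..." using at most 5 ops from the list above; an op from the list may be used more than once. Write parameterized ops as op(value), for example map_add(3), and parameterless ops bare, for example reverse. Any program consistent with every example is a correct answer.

map_mul(-3) | unique | drop(3) | sum

Check, running the answer program on each example:
  [8, -47, 14, 43, -47, -27, 24] -> [-24, 141, -42, -129, 141, 81, -72] -> [-24, 141, -42, -129, 81, -72] -> [-129, 81, -72] -> -120
  [0, 36, -7, -33] -> [0, -108, 21, 99] -> [0, -108, 21, 99] -> [99] -> 99
  [-22, 6, 42, 23, -46, 44] -> [66, -18, -126, -69, 138, -132] -> [66, -18, -126, -69, 138, -132] -> [-69, 138, -132] -> -63
  [3, 7, 39, 22, -35] -> [-9, -21, -117, -66, 105] -> [-9, -21, -117, -66, 105] -> [-66, 105] -> 39
  [2, 13, -42, -27, 8, 39, -24, 12, -32] -> [-6, -39, 126, 81, -24, -117, 72, -36, 96] -> [-6, -39, 126, 81, -24, -117, 72, -36, 96] -> [81, -24, -117, 72, -36, 96] -> 72
  [-28, -4, 31, 8, 34] -> [84, 12, -93, -24, -102] -> [84, 12, -93, -24, -102] -> [-24, -102] -> -126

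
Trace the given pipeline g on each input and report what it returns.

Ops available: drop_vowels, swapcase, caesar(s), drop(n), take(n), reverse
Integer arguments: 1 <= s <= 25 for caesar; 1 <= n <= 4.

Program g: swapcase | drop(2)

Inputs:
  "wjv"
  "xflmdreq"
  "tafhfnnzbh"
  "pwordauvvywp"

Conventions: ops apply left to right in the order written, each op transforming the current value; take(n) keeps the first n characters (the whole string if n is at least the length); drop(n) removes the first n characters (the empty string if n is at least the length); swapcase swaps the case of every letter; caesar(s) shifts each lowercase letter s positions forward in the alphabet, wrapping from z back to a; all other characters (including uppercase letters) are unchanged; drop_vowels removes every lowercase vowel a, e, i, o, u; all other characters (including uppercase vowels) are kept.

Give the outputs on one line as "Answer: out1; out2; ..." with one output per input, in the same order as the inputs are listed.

Execution, op by op:
  "wjv" -> "WJV" -> "V"
  "xflmdreq" -> "XFLMDREQ" -> "LMDREQ"
  "tafhfnnzbh" -> "TAFHFNNZBH" -> "FHFNNZBH"
  "pwordauvvywp" -> "PWORDAUVVYWP" -> "ORDAUVVYWP"

"V"; "LMDREQ"; "FHFNNZBH"; "ORDAUVVYWP"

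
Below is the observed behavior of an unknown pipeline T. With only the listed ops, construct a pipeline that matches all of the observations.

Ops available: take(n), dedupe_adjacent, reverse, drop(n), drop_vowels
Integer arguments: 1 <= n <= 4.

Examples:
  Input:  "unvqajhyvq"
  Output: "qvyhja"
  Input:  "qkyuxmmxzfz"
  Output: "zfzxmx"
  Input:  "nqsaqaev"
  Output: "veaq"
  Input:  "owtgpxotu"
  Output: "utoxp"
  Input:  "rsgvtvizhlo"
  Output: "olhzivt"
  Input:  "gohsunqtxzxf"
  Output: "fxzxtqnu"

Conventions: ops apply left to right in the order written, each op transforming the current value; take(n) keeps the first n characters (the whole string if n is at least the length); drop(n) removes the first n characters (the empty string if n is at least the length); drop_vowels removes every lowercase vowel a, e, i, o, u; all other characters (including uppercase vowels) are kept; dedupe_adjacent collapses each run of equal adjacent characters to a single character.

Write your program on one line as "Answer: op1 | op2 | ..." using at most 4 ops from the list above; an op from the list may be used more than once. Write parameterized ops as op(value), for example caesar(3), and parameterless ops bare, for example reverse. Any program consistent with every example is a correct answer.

drop(4) | reverse | dedupe_adjacent

Check, running the answer program on each example:
  "unvqajhyvq" -> "ajhyvq" -> "qvyhja" -> "qvyhja"
  "qkyuxmmxzfz" -> "xmmxzfz" -> "zfzxmmx" -> "zfzxmx"
  "nqsaqaev" -> "qaev" -> "veaq" -> "veaq"
  "owtgpxotu" -> "pxotu" -> "utoxp" -> "utoxp"
  "rsgvtvizhlo" -> "tvizhlo" -> "olhzivt" -> "olhzivt"
  "gohsunqtxzxf" -> "unqtxzxf" -> "fxzxtqnu" -> "fxzxtqnu"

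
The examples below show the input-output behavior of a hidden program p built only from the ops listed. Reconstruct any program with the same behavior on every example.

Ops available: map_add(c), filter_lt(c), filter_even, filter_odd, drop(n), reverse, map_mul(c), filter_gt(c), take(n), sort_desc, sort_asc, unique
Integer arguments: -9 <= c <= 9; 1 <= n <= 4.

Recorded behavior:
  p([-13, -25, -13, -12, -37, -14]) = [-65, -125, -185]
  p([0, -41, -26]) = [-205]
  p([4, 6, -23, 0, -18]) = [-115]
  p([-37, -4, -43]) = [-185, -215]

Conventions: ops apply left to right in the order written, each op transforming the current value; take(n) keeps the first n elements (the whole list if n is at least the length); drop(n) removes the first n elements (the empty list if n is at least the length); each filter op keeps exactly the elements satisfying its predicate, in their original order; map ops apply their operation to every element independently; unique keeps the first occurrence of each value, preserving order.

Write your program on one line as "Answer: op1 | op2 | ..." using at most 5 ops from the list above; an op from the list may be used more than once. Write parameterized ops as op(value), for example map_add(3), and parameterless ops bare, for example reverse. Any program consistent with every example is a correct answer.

unique | sort_desc | filter_odd | map_mul(5)

Check, running the answer program on each example:
  [-13, -25, -13, -12, -37, -14] -> [-13, -25, -12, -37, -14] -> [-12, -13, -14, -25, -37] -> [-13, -25, -37] -> [-65, -125, -185]
  [0, -41, -26] -> [0, -41, -26] -> [0, -26, -41] -> [-41] -> [-205]
  [4, 6, -23, 0, -18] -> [4, 6, -23, 0, -18] -> [6, 4, 0, -18, -23] -> [-23] -> [-115]
  [-37, -4, -43] -> [-37, -4, -43] -> [-4, -37, -43] -> [-37, -43] -> [-185, -215]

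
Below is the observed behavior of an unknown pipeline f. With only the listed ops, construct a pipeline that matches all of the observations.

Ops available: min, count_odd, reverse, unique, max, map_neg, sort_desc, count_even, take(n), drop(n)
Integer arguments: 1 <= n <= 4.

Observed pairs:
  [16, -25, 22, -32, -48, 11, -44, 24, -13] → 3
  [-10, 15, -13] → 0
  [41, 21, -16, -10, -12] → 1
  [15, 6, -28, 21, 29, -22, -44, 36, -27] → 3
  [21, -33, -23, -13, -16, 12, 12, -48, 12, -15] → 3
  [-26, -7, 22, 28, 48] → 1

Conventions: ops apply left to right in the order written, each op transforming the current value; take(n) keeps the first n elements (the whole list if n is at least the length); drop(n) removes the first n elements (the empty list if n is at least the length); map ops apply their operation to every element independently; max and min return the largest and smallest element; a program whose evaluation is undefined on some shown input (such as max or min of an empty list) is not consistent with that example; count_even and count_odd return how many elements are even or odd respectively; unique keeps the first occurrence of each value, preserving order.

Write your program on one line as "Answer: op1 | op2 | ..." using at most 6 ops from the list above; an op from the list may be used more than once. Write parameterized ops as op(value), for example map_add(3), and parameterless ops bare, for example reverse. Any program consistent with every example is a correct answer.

unique | drop(1) | drop(3) | sort_desc | count_even

Check, running the answer program on each example:
  [16, -25, 22, -32, -48, 11, -44, 24, -13] -> [16, -25, 22, -32, -48, 11, -44, 24, -13] -> [-25, 22, -32, -48, 11, -44, 24, -13] -> [-48, 11, -44, 24, -13] -> [24, 11, -13, -44, -48] -> 3
  [-10, 15, -13] -> [-10, 15, -13] -> [15, -13] -> [] -> [] -> 0
  [41, 21, -16, -10, -12] -> [41, 21, -16, -10, -12] -> [21, -16, -10, -12] -> [-12] -> [-12] -> 1
  [15, 6, -28, 21, 29, -22, -44, 36, -27] -> [15, 6, -28, 21, 29, -22, -44, 36, -27] -> [6, -28, 21, 29, -22, -44, 36, -27] -> [29, -22, -44, 36, -27] -> [36, 29, -22, -27, -44] -> 3
  [21, -33, -23, -13, -16, 12, 12, -48, 12, -15] -> [21, -33, -23, -13, -16, 12, -48, -15] -> [-33, -23, -13, -16, 12, -48, -15] -> [-16, 12, -48, -15] -> [12, -15, -16, -48] -> 3
  [-26, -7, 22, 28, 48] -> [-26, -7, 22, 28, 48] -> [-7, 22, 28, 48] -> [48] -> [48] -> 1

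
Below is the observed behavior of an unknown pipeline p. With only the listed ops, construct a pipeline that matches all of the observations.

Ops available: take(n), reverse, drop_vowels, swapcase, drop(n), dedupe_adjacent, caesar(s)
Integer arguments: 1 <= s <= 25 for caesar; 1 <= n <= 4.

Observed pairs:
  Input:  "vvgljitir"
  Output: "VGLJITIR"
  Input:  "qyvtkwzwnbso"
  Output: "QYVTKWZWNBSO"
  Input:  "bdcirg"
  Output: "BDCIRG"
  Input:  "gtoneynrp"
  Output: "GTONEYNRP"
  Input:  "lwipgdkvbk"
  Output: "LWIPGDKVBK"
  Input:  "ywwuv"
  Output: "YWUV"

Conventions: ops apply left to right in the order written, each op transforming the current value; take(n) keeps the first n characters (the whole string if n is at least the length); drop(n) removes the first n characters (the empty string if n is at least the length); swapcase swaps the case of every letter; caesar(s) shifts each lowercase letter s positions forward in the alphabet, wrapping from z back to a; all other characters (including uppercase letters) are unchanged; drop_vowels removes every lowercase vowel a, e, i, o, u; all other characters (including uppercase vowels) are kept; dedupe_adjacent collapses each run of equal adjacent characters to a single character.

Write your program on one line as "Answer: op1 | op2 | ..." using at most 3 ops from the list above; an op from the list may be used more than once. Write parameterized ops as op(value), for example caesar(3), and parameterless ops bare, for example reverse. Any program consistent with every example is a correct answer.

swapcase | dedupe_adjacent

Check, running the answer program on each example:
  "vvgljitir" -> "VVGLJITIR" -> "VGLJITIR"
  "qyvtkwzwnbso" -> "QYVTKWZWNBSO" -> "QYVTKWZWNBSO"
  "bdcirg" -> "BDCIRG" -> "BDCIRG"
  "gtoneynrp" -> "GTONEYNRP" -> "GTONEYNRP"
  "lwipgdkvbk" -> "LWIPGDKVBK" -> "LWIPGDKVBK"
  "ywwuv" -> "YWWUV" -> "YWUV"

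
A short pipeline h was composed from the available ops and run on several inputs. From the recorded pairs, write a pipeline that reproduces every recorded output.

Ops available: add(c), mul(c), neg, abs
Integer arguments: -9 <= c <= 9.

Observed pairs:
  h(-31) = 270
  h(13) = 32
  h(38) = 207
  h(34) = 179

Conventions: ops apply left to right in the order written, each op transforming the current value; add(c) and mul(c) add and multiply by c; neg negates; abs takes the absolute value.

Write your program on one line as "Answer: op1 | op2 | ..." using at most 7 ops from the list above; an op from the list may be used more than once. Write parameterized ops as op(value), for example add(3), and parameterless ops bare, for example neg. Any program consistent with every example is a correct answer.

mul(-1) | add(8) | abs | neg | mul(-7) | add(-3)

Check, running the answer program on each example:
  -31 -> 31 -> 39 -> 39 -> -39 -> 273 -> 270
  13 -> -13 -> -5 -> 5 -> -5 -> 35 -> 32
  38 -> -38 -> -30 -> 30 -> -30 -> 210 -> 207
  34 -> -34 -> -26 -> 26 -> -26 -> 182 -> 179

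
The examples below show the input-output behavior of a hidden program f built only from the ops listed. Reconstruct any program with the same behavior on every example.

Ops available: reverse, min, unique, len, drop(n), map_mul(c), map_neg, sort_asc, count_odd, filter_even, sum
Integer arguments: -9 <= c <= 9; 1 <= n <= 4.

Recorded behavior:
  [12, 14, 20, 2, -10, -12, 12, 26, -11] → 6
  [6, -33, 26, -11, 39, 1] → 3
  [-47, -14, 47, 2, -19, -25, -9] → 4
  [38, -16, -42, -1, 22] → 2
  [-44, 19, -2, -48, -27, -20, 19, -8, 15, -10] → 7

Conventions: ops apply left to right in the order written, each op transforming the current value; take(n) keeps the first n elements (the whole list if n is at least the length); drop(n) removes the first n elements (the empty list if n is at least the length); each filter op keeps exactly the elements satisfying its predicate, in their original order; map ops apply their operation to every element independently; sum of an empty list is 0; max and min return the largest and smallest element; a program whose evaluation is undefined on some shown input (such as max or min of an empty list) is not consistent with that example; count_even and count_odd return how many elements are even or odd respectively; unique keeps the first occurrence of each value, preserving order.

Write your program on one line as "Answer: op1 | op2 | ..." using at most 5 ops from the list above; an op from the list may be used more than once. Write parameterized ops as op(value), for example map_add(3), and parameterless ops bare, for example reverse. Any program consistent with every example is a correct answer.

map_neg | sort_asc | drop(3) | len

Check, running the answer program on each example:
  [12, 14, 20, 2, -10, -12, 12, 26, -11] -> [-12, -14, -20, -2, 10, 12, -12, -26, 11] -> [-26, -20, -14, -12, -12, -2, 10, 11, 12] -> [-12, -12, -2, 10, 11, 12] -> 6
  [6, -33, 26, -11, 39, 1] -> [-6, 33, -26, 11, -39, -1] -> [-39, -26, -6, -1, 11, 33] -> [-1, 11, 33] -> 3
  [-47, -14, 47, 2, -19, -25, -9] -> [47, 14, -47, -2, 19, 25, 9] -> [-47, -2, 9, 14, 19, 25, 47] -> [14, 19, 25, 47] -> 4
  [38, -16, -42, -1, 22] -> [-38, 16, 42, 1, -22] -> [-38, -22, 1, 16, 42] -> [16, 42] -> 2
  [-44, 19, -2, -48, -27, -20, 19, -8, 15, -10] -> [44, -19, 2, 48, 27, 20, -19, 8, -15, 10] -> [-19, -19, -15, 2, 8, 10, 20, 27, 44, 48] -> [2, 8, 10, 20, 27, 44, 48] -> 7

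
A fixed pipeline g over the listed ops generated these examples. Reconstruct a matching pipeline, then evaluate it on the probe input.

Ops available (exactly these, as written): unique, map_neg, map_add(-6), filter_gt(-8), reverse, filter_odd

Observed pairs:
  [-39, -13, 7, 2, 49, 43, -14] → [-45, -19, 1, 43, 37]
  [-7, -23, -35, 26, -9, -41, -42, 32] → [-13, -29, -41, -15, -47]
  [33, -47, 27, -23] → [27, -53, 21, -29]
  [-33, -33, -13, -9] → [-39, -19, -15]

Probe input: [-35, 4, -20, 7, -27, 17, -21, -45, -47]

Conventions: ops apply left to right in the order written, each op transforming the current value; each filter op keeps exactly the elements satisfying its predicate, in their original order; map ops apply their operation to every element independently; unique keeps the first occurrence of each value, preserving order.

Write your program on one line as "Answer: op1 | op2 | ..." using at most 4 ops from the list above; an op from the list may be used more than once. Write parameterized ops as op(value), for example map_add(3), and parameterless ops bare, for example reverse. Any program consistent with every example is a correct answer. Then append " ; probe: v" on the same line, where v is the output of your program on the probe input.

unique | map_add(-6) | filter_odd ; probe: [-41, 1, -33, 11, -27, -51, -53]

Check, running the answer program on each example:
  [-39, -13, 7, 2, 49, 43, -14] -> [-39, -13, 7, 2, 49, 43, -14] -> [-45, -19, 1, -4, 43, 37, -20] -> [-45, -19, 1, 43, 37]
  [-7, -23, -35, 26, -9, -41, -42, 32] -> [-7, -23, -35, 26, -9, -41, -42, 32] -> [-13, -29, -41, 20, -15, -47, -48, 26] -> [-13, -29, -41, -15, -47]
  [33, -47, 27, -23] -> [33, -47, 27, -23] -> [27, -53, 21, -29] -> [27, -53, 21, -29]
  [-33, -33, -13, -9] -> [-33, -13, -9] -> [-39, -19, -15] -> [-39, -19, -15]
  probe: [-35, 4, -20, 7, -27, 17, -21, -45, -47] -> [-35, 4, -20, 7, -27, 17, -21, -45, -47] -> [-41, -2, -26, 1, -33, 11, -27, -51, -53] -> [-41, 1, -33, 11, -27, -51, -53]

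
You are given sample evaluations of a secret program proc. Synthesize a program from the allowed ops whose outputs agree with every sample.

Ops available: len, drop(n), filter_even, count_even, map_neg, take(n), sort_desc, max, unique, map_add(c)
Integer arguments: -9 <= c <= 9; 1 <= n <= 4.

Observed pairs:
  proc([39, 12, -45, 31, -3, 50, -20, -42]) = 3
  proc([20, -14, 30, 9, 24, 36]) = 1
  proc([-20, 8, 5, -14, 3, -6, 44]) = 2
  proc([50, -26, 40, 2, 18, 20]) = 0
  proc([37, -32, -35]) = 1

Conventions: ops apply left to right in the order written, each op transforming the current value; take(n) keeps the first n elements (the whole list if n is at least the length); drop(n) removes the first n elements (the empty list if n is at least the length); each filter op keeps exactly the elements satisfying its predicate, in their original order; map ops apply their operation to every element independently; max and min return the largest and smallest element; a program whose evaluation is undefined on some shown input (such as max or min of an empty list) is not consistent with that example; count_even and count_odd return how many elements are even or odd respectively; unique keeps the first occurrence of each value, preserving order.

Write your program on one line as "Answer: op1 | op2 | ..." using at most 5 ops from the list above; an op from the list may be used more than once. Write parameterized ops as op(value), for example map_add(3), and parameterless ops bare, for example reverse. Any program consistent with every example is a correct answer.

map_neg | map_add(7) | map_neg | drop(1) | count_even

Check, running the answer program on each example:
  [39, 12, -45, 31, -3, 50, -20, -42] -> [-39, -12, 45, -31, 3, -50, 20, 42] -> [-32, -5, 52, -24, 10, -43, 27, 49] -> [32, 5, -52, 24, -10, 43, -27, -49] -> [5, -52, 24, -10, 43, -27, -49] -> 3
  [20, -14, 30, 9, 24, 36] -> [-20, 14, -30, -9, -24, -36] -> [-13, 21, -23, -2, -17, -29] -> [13, -21, 23, 2, 17, 29] -> [-21, 23, 2, 17, 29] -> 1
  [-20, 8, 5, -14, 3, -6, 44] -> [20, -8, -5, 14, -3, 6, -44] -> [27, -1, 2, 21, 4, 13, -37] -> [-27, 1, -2, -21, -4, -13, 37] -> [1, -2, -21, -4, -13, 37] -> 2
  [50, -26, 40, 2, 18, 20] -> [-50, 26, -40, -2, -18, -20] -> [-43, 33, -33, 5, -11, -13] -> [43, -33, 33, -5, 11, 13] -> [-33, 33, -5, 11, 13] -> 0
  [37, -32, -35] -> [-37, 32, 35] -> [-30, 39, 42] -> [30, -39, -42] -> [-39, -42] -> 1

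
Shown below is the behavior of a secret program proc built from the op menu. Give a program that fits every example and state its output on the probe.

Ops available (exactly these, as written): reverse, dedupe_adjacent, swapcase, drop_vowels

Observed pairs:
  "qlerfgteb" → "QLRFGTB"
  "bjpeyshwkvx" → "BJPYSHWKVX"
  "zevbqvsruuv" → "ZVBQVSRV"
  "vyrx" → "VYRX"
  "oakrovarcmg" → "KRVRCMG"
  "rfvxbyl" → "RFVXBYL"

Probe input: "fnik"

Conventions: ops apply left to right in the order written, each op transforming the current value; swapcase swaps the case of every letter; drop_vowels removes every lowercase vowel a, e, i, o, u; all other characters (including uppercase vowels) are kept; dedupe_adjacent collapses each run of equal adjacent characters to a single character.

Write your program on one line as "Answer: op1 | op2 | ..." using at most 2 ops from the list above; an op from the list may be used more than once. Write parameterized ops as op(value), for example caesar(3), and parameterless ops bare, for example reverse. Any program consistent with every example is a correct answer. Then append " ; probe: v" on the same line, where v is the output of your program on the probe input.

drop_vowels | swapcase ; probe: "FNK"

Check, running the answer program on each example:
  "qlerfgteb" -> "qlrfgtb" -> "QLRFGTB"
  "bjpeyshwkvx" -> "bjpyshwkvx" -> "BJPYSHWKVX"
  "zevbqvsruuv" -> "zvbqvsrv" -> "ZVBQVSRV"
  "vyrx" -> "vyrx" -> "VYRX"
  "oakrovarcmg" -> "krvrcmg" -> "KRVRCMG"
  "rfvxbyl" -> "rfvxbyl" -> "RFVXBYL"
  probe: "fnik" -> "fnk" -> "FNK"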